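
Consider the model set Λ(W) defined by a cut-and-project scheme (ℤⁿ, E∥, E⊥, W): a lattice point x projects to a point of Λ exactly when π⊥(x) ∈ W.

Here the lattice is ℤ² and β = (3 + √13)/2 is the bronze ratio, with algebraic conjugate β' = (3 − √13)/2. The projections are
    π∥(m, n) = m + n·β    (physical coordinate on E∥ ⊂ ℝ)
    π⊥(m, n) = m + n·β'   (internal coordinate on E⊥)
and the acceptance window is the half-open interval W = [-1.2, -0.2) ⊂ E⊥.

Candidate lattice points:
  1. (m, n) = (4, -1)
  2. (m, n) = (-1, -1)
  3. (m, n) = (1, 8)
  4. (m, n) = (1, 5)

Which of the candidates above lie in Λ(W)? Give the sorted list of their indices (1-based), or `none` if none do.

Compute β' = (3−√13)/2 = -0.30278, so π⊥(m,n) = m -0.30278·n.
candidate 1: (m,n)=(4,-1) → π∥ = 4-1·β ≈ 0.69722, π⊥ = 4-1·β' ≈ 4.30278 ∉ [-1.2, -0.2) ⇒ out
candidate 2: (m,n)=(-1,-1) → π∥ = -1-1·β ≈ -4.30278, π⊥ = -1-1·β' ≈ -0.69722 ∈ [-1.2, -0.2) ⇒ IN Λ
candidate 3: (m,n)=(1,8) → π∥ = 1+8·β ≈ 27.42221, π⊥ = 1+8·β' ≈ -1.42221 ∉ [-1.2, -0.2) ⇒ out
candidate 4: (m,n)=(1,5) → π∥ = 1+5·β ≈ 17.51388, π⊥ = 1+5·β' ≈ -0.51388 ∈ [-1.2, -0.2) ⇒ IN Λ

2, 4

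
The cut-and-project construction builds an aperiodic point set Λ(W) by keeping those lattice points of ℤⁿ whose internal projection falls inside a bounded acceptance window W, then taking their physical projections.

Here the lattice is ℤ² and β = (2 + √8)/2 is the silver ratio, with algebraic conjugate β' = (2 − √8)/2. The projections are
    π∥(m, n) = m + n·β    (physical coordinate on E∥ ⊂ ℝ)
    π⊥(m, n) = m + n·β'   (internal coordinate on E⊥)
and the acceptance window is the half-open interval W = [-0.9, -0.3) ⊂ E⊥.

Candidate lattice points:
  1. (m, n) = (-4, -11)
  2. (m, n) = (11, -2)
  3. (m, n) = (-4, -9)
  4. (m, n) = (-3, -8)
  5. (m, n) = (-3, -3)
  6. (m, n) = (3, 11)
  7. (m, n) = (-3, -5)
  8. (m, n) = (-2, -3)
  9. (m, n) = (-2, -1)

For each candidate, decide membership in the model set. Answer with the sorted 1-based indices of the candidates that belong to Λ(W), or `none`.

β' = (2−√8)/2 ≈ -0.4142.
[1] lift (-4,-11): star map gives 0.5563; window check -0.9 ≤ 0.5563 < -0.3 is false → out
[2] lift (11,-2): star map gives 11.8284; window check -0.9 ≤ 11.8284 < -0.3 is false → out
[3] lift (-4,-9): star map gives -0.2721; window check -0.9 ≤ -0.2721 < -0.3 is false → out
[4] lift (-3,-8): star map gives 0.3137; window check -0.9 ≤ 0.3137 < -0.3 is false → out
[5] lift (-3,-3): star map gives -1.7574; window check -0.9 ≤ -1.7574 < -0.3 is false → out
[6] lift (3,11): star map gives -1.5563; window check -0.9 ≤ -1.5563 < -0.3 is false → out
[7] lift (-3,-5): star map gives -0.9289; window check -0.9 ≤ -0.9289 < -0.3 is false → out
[8] lift (-2,-3): star map gives -0.7574; window check -0.9 ≤ -0.7574 < -0.3 is true → IN Λ
[9] lift (-2,-1): star map gives -1.5858; window check -0.9 ≤ -1.5858 < -0.3 is false → out

8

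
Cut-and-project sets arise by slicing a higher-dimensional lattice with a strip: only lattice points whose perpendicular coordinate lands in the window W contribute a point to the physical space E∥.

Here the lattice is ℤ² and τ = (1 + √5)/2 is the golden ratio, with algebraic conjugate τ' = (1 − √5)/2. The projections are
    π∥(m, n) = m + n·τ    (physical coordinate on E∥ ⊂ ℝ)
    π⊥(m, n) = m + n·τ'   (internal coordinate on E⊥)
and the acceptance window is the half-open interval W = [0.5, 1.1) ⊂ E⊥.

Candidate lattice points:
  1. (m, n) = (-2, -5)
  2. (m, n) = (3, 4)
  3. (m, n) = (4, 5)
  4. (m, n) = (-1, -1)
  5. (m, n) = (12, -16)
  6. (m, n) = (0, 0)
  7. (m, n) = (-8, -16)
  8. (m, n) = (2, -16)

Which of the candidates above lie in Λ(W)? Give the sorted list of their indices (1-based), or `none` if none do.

Numerically τ ≈ 1.6180 and τ' = −1/τ ≈ -0.6180.
#1 (-2,-5): internal coord -2 + (-5)·τ' = +1.0902; +1.0902 ∈ [0.5, 1.1) → IN Λ
#2 (3,4): internal coord 3 + (4)·τ' = +0.5279; +0.5279 ∈ [0.5, 1.1) → IN Λ
#3 (4,5): internal coord 4 + (5)·τ' = +0.9098; +0.9098 ∈ [0.5, 1.1) → IN Λ
#4 (-1,-1): internal coord -1 + (-1)·τ' = -0.3820; -0.3820 ∉ [0.5, 1.1) → out
#5 (12,-16): internal coord 12 + (-16)·τ' = +21.8885; +21.8885 ∉ [0.5, 1.1) → out
#6 (0,0): internal coord 0 + (0)·τ' = +0.0000; +0.0000 ∉ [0.5, 1.1) → out
#7 (-8,-16): internal coord -8 + (-16)·τ' = +1.8885; +1.8885 ∉ [0.5, 1.1) → out
#8 (2,-16): internal coord 2 + (-16)·τ' = +11.8885; +11.8885 ∉ [0.5, 1.1) → out

1, 2, 3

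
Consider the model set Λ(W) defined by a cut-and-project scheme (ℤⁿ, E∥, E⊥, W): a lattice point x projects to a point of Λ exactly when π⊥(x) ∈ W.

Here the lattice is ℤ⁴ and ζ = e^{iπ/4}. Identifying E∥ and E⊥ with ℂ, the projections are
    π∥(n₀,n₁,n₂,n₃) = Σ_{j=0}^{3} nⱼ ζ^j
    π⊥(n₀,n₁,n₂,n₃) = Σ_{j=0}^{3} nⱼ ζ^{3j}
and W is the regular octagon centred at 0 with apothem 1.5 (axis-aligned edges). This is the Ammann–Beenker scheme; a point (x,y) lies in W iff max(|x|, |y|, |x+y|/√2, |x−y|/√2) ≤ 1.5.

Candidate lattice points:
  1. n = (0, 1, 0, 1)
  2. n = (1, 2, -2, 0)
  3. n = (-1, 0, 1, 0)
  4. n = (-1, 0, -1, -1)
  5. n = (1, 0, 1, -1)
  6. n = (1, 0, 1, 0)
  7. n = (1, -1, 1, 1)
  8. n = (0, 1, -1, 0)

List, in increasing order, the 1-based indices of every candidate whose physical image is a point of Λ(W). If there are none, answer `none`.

Internal map: ζ^{3j} for j=0..3 gives (1,0), (−√2/2,√2/2), (0,−1), (√2/2,√2/2).
#1 (0, 1, 0, 1): internal (0.000000, 1.414214); octagon support 1.414214 vs apothem 1.5 → ∈ W
#2 (1, 2, -2, 0): internal (-0.414214, 3.414214); octagon support 3.414214 vs apothem 1.5 → ∉ W
#3 (-1, 0, 1, 0): internal (-1.000000, -1.000000); octagon support 1.414214 vs apothem 1.5 → ∈ W
#4 (-1, 0, -1, -1): internal (-1.707107, 0.292893); octagon support 1.707107 vs apothem 1.5 → ∉ W
#5 (1, 0, 1, -1): internal (0.292893, -1.707107); octagon support 1.707107 vs apothem 1.5 → ∉ W
#6 (1, 0, 1, 0): internal (1.000000, -1.000000); octagon support 1.414214 vs apothem 1.5 → ∈ W
#7 (1, -1, 1, 1): internal (2.414214, -1.000000); octagon support 2.414214 vs apothem 1.5 → ∉ W
#8 (0, 1, -1, 0): internal (-0.707107, 1.707107); octagon support 1.707107 vs apothem 1.5 → ∉ W

1, 3, 6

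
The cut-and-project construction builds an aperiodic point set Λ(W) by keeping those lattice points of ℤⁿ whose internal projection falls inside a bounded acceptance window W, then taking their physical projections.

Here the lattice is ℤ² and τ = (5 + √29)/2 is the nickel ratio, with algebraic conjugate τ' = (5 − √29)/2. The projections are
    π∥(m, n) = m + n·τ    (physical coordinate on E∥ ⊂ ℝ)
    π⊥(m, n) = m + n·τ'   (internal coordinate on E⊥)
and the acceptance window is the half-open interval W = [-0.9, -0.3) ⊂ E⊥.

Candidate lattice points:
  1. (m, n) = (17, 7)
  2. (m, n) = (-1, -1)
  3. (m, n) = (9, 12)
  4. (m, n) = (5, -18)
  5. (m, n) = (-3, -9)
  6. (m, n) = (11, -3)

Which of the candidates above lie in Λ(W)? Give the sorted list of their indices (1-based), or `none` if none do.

Numerically τ ≈ 5.19258 and τ' = −1/τ ≈ -0.19258.
candidate 1: (m,n)=(17,7) → π∥ = 17+7·τ ≈ 53.34808, π⊥ = 17+7·τ' ≈ 15.65192 ∉ [-0.9, -0.3) ⇒ out
candidate 2: (m,n)=(-1,-1) → π∥ = -1-1·τ ≈ -6.19258, π⊥ = -1-1·τ' ≈ -0.80742 ∈ [-0.9, -0.3) ⇒ IN Λ
candidate 3: (m,n)=(9,12) → π∥ = 9+12·τ ≈ 71.31099, π⊥ = 9+12·τ' ≈ 6.68901 ∉ [-0.9, -0.3) ⇒ out
candidate 4: (m,n)=(5,-18) → π∥ = 5-18·τ ≈ -88.46648, π⊥ = 5-18·τ' ≈ 8.46648 ∉ [-0.9, -0.3) ⇒ out
candidate 5: (m,n)=(-3,-9) → π∥ = -3-9·τ ≈ -49.73324, π⊥ = -3-9·τ' ≈ -1.26676 ∉ [-0.9, -0.3) ⇒ out
candidate 6: (m,n)=(11,-3) → π∥ = 11-3·τ ≈ -4.57775, π⊥ = 11-3·τ' ≈ 11.57775 ∉ [-0.9, -0.3) ⇒ out

2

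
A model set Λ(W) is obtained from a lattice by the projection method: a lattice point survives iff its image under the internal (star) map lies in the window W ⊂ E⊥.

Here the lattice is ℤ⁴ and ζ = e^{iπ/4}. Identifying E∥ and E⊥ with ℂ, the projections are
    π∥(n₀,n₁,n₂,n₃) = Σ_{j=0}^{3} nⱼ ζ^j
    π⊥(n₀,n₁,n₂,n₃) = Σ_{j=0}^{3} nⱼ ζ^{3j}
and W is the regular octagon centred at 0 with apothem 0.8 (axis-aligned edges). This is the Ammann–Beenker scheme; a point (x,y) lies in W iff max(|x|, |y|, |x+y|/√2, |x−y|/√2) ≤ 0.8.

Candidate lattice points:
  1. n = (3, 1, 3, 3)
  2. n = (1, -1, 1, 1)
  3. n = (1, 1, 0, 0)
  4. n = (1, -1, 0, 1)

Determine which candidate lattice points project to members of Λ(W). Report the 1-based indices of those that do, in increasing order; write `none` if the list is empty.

3

With ζ = e^{iπ/4} the internal vectors are ζ^0,ζ^3,ζ^6,ζ^9.
#1 (3, 1, 3, 3): internal (4.4142, -0.1716); octagon support 4.4142 vs apothem 0.8 → ∉ W
#2 (1, -1, 1, 1): internal (2.4142, -1.0000); octagon support 2.4142 vs apothem 0.8 → ∉ W
#3 (1, 1, 0, 0): internal (0.2929, 0.7071); octagon support 0.7071 vs apothem 0.8 → ∈ W
#4 (1, -1, 0, 1): internal (2.4142, 0.0000); octagon support 2.4142 vs apothem 0.8 → ∉ W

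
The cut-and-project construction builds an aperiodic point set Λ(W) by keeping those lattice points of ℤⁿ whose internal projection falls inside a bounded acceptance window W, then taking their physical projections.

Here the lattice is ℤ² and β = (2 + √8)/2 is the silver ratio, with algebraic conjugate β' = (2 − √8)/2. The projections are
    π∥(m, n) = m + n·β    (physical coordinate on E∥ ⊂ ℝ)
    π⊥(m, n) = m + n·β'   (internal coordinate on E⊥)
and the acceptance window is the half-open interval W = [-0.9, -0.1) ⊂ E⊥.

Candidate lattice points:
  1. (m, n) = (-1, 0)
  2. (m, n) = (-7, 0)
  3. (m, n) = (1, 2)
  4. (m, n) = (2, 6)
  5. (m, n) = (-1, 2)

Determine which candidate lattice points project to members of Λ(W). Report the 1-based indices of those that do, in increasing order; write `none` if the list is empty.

4

β' = (2−√8)/2 ≈ -0.4142.
candidate 1: (m,n)=(-1,0) → π∥ = -1+0·β ≈ -1.0000, π⊥ = -1+0·β' ≈ -1.0000 ∉ [-0.9, -0.1) ⇒ out
candidate 2: (m,n)=(-7,0) → π∥ = -7+0·β ≈ -7.0000, π⊥ = -7+0·β' ≈ -7.0000 ∉ [-0.9, -0.1) ⇒ out
candidate 3: (m,n)=(1,2) → π∥ = 1+2·β ≈ 5.8284, π⊥ = 1+2·β' ≈ 0.1716 ∉ [-0.9, -0.1) ⇒ out
candidate 4: (m,n)=(2,6) → π∥ = 2+6·β ≈ 16.4853, π⊥ = 2+6·β' ≈ -0.4853 ∈ [-0.9, -0.1) ⇒ IN Λ
candidate 5: (m,n)=(-1,2) → π∥ = -1+2·β ≈ 3.8284, π⊥ = -1+2·β' ≈ -1.8284 ∉ [-0.9, -0.1) ⇒ out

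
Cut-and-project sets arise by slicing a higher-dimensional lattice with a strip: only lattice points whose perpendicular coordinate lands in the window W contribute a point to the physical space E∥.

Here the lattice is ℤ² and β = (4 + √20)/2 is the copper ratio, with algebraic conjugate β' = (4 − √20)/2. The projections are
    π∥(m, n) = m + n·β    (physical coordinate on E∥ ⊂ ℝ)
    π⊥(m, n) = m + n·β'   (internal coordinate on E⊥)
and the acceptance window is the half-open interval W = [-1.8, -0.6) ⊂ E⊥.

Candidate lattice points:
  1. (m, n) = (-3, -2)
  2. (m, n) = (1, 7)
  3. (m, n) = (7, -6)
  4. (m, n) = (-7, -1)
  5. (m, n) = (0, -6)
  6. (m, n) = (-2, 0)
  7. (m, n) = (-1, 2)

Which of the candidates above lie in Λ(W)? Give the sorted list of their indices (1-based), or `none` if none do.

Compute β' = (4−√20)/2 = -0.23607, so π⊥(m,n) = m -0.23607·n.
[1] lift (-3,-2): star map gives -2.52786; window check -1.8 ≤ -2.52786 < -0.6 is false → out
[2] lift (1,7): star map gives -0.65248; window check -1.8 ≤ -0.65248 < -0.6 is true → IN Λ
[3] lift (7,-6): star map gives 8.41641; window check -1.8 ≤ 8.41641 < -0.6 is false → out
[4] lift (-7,-1): star map gives -6.76393; window check -1.8 ≤ -6.76393 < -0.6 is false → out
[5] lift (0,-6): star map gives 1.41641; window check -1.8 ≤ 1.41641 < -0.6 is false → out
[6] lift (-2,0): star map gives -2.00000; window check -1.8 ≤ -2.00000 < -0.6 is false → out
[7] lift (-1,2): star map gives -1.47214; window check -1.8 ≤ -1.47214 < -0.6 is true → IN Λ

2, 7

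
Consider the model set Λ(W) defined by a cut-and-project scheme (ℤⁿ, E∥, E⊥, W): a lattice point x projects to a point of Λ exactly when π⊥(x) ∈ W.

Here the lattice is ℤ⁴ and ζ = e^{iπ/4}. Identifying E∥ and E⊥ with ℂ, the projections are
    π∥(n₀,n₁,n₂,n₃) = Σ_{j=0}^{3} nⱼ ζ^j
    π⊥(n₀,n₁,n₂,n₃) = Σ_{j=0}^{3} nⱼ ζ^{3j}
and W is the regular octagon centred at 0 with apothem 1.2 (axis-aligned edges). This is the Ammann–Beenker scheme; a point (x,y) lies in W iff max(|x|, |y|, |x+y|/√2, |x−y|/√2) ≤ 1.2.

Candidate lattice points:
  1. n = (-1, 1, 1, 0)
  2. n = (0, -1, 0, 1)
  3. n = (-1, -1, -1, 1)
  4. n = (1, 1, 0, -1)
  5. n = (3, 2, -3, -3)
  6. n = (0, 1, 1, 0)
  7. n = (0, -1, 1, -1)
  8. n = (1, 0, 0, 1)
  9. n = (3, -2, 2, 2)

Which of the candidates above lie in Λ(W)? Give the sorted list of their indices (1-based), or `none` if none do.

π⊥(n) = n₀ + n₁ζ³ + n₂ζ⁶ + n₃ζ⁹ where ζ = e^{iπ/4}.
candidate 1: n = (-1, 1, 1, 0) → π⊥ ≈ (-1.7071, -0.2929); max(|x|,|y|,|x±y|/√2) = 1.7071 > 1.2 ⇒ ∉ W
candidate 2: n = (0, -1, 0, 1) → π⊥ ≈ (+1.4142, +0.0000); max(|x|,|y|,|x±y|/√2) = 1.4142 > 1.2 ⇒ ∉ W
candidate 3: n = (-1, -1, -1, 1) → π⊥ ≈ (+0.4142, +1.0000); max(|x|,|y|,|x±y|/√2) = 1.0000 ≤ 1.2 ⇒ ∈ W
candidate 4: n = (1, 1, 0, -1) → π⊥ ≈ (-0.4142, +0.0000); max(|x|,|y|,|x±y|/√2) = 0.4142 ≤ 1.2 ⇒ ∈ W
candidate 5: n = (3, 2, -3, -3) → π⊥ ≈ (-0.5355, +2.2929); max(|x|,|y|,|x±y|/√2) = 2.2929 > 1.2 ⇒ ∉ W
candidate 6: n = (0, 1, 1, 0) → π⊥ ≈ (-0.7071, -0.2929); max(|x|,|y|,|x±y|/√2) = 0.7071 ≤ 1.2 ⇒ ∈ W
candidate 7: n = (0, -1, 1, -1) → π⊥ ≈ (+0.0000, -2.4142); max(|x|,|y|,|x±y|/√2) = 2.4142 > 1.2 ⇒ ∉ W
candidate 8: n = (1, 0, 0, 1) → π⊥ ≈ (+1.7071, +0.7071); max(|x|,|y|,|x±y|/√2) = 1.7071 > 1.2 ⇒ ∉ W
candidate 9: n = (3, -2, 2, 2) → π⊥ ≈ (+5.8284, -2.0000); max(|x|,|y|,|x±y|/√2) = 5.8284 > 1.2 ⇒ ∉ W

3, 4, 6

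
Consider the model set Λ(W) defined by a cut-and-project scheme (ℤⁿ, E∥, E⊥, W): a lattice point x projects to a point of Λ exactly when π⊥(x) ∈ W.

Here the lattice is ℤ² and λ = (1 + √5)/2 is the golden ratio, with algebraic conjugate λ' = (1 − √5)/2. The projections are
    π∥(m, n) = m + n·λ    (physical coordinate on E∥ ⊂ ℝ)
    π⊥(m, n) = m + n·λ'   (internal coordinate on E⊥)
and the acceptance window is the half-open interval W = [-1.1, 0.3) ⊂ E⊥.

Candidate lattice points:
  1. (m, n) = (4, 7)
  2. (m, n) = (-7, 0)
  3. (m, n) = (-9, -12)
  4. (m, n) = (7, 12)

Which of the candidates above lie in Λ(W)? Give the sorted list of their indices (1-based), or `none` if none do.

Compute λ' = (1−√5)/2 = -0.61803, so π⊥(m,n) = m -0.61803·n.
#1 (4,7): internal coord 4 + (7)·λ' = -0.32624; -0.32624 ∈ [-1.1, 0.3) → IN Λ
#2 (-7,0): internal coord -7 + (0)·λ' = -7.00000; -7.00000 ∉ [-1.1, 0.3) → out
#3 (-9,-12): internal coord -9 + (-12)·λ' = -1.58359; -1.58359 ∉ [-1.1, 0.3) → out
#4 (7,12): internal coord 7 + (12)·λ' = -0.41641; -0.41641 ∈ [-1.1, 0.3) → IN Λ

1, 4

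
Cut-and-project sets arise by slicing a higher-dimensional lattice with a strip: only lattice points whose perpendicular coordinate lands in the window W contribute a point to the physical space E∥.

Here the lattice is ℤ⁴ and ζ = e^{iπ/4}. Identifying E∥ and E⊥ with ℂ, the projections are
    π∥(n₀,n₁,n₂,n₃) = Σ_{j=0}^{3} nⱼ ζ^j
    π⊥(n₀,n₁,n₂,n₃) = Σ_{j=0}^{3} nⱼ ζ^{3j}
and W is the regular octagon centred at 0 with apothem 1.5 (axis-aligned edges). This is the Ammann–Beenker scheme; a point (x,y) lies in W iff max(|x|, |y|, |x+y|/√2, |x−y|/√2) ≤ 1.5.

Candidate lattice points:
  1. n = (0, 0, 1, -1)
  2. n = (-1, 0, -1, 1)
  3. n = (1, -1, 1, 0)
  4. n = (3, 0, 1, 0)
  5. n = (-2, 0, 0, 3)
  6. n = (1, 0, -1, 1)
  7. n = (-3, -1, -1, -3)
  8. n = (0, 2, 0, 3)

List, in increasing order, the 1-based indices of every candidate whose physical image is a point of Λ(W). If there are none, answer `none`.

π⊥(n) = n₀ + n₁ζ³ + n₂ζ⁶ + n₃ζ⁹ where ζ = e^{iπ/4}.
candidate 1: n = (0, 0, 1, -1) → π⊥ ≈ (-0.707107, -1.707107); max(|x|,|y|,|x±y|/√2) = 1.707107 > 1.5 ⇒ ∉ W
candidate 2: n = (-1, 0, -1, 1) → π⊥ ≈ (-0.292893, +1.707107); max(|x|,|y|,|x±y|/√2) = 1.707107 > 1.5 ⇒ ∉ W
candidate 3: n = (1, -1, 1, 0) → π⊥ ≈ (+1.707107, -1.707107); max(|x|,|y|,|x±y|/√2) = 2.414214 > 1.5 ⇒ ∉ W
candidate 4: n = (3, 0, 1, 0) → π⊥ ≈ (+3.000000, -1.000000); max(|x|,|y|,|x±y|/√2) = 3.000000 > 1.5 ⇒ ∉ W
candidate 5: n = (-2, 0, 0, 3) → π⊥ ≈ (+0.121320, +2.121320); max(|x|,|y|,|x±y|/√2) = 2.121320 > 1.5 ⇒ ∉ W
candidate 6: n = (1, 0, -1, 1) → π⊥ ≈ (+1.707107, +1.707107); max(|x|,|y|,|x±y|/√2) = 2.414214 > 1.5 ⇒ ∉ W
candidate 7: n = (-3, -1, -1, -3) → π⊥ ≈ (-4.414214, -1.828427); max(|x|,|y|,|x±y|/√2) = 4.414214 > 1.5 ⇒ ∉ W
candidate 8: n = (0, 2, 0, 3) → π⊥ ≈ (+0.707107, +3.535534); max(|x|,|y|,|x±y|/√2) = 3.535534 > 1.5 ⇒ ∉ W

none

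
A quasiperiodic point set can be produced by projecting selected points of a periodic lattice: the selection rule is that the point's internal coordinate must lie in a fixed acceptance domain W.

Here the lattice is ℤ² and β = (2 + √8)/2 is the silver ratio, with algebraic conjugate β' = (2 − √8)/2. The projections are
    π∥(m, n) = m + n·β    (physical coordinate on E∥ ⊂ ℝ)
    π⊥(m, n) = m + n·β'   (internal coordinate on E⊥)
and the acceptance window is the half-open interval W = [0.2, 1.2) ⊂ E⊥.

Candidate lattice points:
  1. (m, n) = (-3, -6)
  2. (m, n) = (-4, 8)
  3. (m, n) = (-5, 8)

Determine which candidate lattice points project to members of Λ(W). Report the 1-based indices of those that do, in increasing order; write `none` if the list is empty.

none

Compute β' = (2−√8)/2 = -0.41421, so π⊥(m,n) = m -0.41421·n.
candidate 1: (m,n)=(-3,-6) → π∥ = -3-6·β ≈ -17.48528, π⊥ = -3-6·β' ≈ -0.51472 ∉ [0.2, 1.2) ⇒ out
candidate 2: (m,n)=(-4,8) → π∥ = -4+8·β ≈ 15.31371, π⊥ = -4+8·β' ≈ -7.31371 ∉ [0.2, 1.2) ⇒ out
candidate 3: (m,n)=(-5,8) → π∥ = -5+8·β ≈ 14.31371, π⊥ = -5+8·β' ≈ -8.31371 ∉ [0.2, 1.2) ⇒ out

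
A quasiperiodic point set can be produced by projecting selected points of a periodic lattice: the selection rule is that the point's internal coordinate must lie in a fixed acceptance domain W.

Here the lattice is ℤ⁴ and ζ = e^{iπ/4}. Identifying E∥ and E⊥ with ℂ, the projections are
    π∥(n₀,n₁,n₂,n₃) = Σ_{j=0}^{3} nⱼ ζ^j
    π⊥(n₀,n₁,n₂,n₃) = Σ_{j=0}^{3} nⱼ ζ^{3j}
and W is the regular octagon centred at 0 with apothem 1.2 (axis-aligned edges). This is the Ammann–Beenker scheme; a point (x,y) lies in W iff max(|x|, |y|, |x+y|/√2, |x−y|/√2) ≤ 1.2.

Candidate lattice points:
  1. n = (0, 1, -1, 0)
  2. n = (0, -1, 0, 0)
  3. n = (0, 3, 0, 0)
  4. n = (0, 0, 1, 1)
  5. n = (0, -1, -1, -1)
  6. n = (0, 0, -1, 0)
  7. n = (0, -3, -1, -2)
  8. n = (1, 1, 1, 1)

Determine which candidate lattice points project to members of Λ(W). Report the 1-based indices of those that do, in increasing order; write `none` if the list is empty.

π⊥(n) = n₀ + n₁ζ³ + n₂ζ⁶ + n₃ζ⁹ where ζ = e^{iπ/4}.
#1 (0, 1, -1, 0): internal (-0.70711, 1.70711); octagon support 1.70711 vs apothem 1.2 → ∉ W
#2 (0, -1, 0, 0): internal (0.70711, -0.70711); octagon support 1.00000 vs apothem 1.2 → ∈ W
#3 (0, 3, 0, 0): internal (-2.12132, 2.12132); octagon support 3.00000 vs apothem 1.2 → ∉ W
#4 (0, 0, 1, 1): internal (0.70711, -0.29289); octagon support 0.70711 vs apothem 1.2 → ∈ W
#5 (0, -1, -1, -1): internal (0.00000, -0.41421); octagon support 0.41421 vs apothem 1.2 → ∈ W
#6 (0, 0, -1, 0): internal (0.00000, 1.00000); octagon support 1.00000 vs apothem 1.2 → ∈ W
#7 (0, -3, -1, -2): internal (0.70711, -2.53553); octagon support 2.53553 vs apothem 1.2 → ∉ W
#8 (1, 1, 1, 1): internal (1.00000, 0.41421); octagon support 1.00000 vs apothem 1.2 → ∈ W

2, 4, 5, 6, 8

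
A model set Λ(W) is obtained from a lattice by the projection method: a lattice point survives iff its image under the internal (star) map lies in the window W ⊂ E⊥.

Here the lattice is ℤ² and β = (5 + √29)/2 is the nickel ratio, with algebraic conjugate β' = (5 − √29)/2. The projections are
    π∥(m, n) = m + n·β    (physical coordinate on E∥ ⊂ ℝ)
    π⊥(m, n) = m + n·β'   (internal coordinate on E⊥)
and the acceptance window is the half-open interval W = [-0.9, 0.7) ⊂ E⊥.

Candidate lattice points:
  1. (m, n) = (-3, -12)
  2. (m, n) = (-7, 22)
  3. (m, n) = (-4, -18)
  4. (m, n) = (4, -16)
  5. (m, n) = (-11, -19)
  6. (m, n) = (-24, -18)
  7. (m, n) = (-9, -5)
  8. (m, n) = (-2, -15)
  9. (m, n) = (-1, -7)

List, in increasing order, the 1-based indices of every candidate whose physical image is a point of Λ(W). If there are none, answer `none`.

Numerically β ≈ 5.1926 and β' = −1/β ≈ -0.1926.
[1] lift (-3,-12): star map gives -0.6890; window check -0.9 ≤ -0.6890 < 0.7 is true → IN Λ
[2] lift (-7,22): star map gives -11.2368; window check -0.9 ≤ -11.2368 < 0.7 is false → out
[3] lift (-4,-18): star map gives -0.5335; window check -0.9 ≤ -0.5335 < 0.7 is true → IN Λ
[4] lift (4,-16): star map gives 7.0813; window check -0.9 ≤ 7.0813 < 0.7 is false → out
[5] lift (-11,-19): star map gives -7.3409; window check -0.9 ≤ -7.3409 < 0.7 is false → out
[6] lift (-24,-18): star map gives -20.5335; window check -0.9 ≤ -20.5335 < 0.7 is false → out
[7] lift (-9,-5): star map gives -8.0371; window check -0.9 ≤ -8.0371 < 0.7 is false → out
[8] lift (-2,-15): star map gives 0.8887; window check -0.9 ≤ 0.8887 < 0.7 is false → out
[9] lift (-1,-7): star map gives 0.3481; window check -0.9 ≤ 0.3481 < 0.7 is true → IN Λ

1, 3, 9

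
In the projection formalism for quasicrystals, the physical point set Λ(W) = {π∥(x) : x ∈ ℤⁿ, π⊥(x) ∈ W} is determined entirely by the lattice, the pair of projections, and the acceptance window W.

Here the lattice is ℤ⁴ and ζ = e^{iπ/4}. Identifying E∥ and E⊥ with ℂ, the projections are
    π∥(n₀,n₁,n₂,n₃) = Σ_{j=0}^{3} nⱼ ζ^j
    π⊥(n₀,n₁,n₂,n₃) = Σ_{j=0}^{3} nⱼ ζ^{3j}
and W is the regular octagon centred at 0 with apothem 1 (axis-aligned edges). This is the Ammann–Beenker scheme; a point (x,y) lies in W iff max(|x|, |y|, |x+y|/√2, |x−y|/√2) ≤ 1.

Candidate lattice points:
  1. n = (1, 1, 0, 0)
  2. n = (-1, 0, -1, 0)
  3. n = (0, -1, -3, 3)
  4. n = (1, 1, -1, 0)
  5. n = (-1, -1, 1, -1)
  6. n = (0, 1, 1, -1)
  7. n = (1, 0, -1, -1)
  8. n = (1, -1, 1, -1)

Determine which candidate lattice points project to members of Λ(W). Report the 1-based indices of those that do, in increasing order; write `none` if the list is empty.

π⊥(n) = n₀ + n₁ζ³ + n₂ζ⁶ + n₃ζ⁹ where ζ = e^{iπ/4}.
#1 (1, 1, 0, 0): internal (0.2929, 0.7071); octagon support 0.7071 vs apothem 1 → ∈ W
#2 (-1, 0, -1, 0): internal (-1.0000, 1.0000); octagon support 1.4142 vs apothem 1 → ∉ W
#3 (0, -1, -3, 3): internal (2.8284, 4.4142); octagon support 5.1213 vs apothem 1 → ∉ W
#4 (1, 1, -1, 0): internal (0.2929, 1.7071); octagon support 1.7071 vs apothem 1 → ∉ W
#5 (-1, -1, 1, -1): internal (-1.0000, -2.4142); octagon support 2.4142 vs apothem 1 → ∉ W
#6 (0, 1, 1, -1): internal (-1.4142, -1.0000); octagon support 1.7071 vs apothem 1 → ∉ W
#7 (1, 0, -1, -1): internal (0.2929, 0.2929); octagon support 0.4142 vs apothem 1 → ∈ W
#8 (1, -1, 1, -1): internal (1.0000, -2.4142); octagon support 2.4142 vs apothem 1 → ∉ W

1, 7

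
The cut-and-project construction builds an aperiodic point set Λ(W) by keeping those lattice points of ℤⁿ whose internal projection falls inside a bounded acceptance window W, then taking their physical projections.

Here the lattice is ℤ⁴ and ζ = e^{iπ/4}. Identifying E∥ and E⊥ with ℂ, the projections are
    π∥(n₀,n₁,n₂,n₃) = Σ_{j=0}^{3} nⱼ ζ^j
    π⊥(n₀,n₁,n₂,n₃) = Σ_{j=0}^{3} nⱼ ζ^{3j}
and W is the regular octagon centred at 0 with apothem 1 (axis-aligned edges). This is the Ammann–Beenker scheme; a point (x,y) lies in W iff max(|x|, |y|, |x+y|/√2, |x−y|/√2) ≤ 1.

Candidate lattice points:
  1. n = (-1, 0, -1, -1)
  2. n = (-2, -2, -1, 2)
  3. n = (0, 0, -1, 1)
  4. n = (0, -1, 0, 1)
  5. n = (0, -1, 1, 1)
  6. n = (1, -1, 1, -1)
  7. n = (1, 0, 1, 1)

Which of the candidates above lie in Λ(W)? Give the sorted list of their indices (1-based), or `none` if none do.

none

Internal map: ζ^{3j} for j=0..3 gives (1,0), (−√2/2,√2/2), (0,−1), (√2/2,√2/2).
#1 (-1, 0, -1, -1): internal (-1.707107, 0.292893); octagon support 1.707107 vs apothem 1 → ∉ W
#2 (-2, -2, -1, 2): internal (0.828427, 1.000000); octagon support 1.292893 vs apothem 1 → ∉ W
#3 (0, 0, -1, 1): internal (0.707107, 1.707107); octagon support 1.707107 vs apothem 1 → ∉ W
#4 (0, -1, 0, 1): internal (1.414214, 0.000000); octagon support 1.414214 vs apothem 1 → ∉ W
#5 (0, -1, 1, 1): internal (1.414214, -1.000000); octagon support 1.707107 vs apothem 1 → ∉ W
#6 (1, -1, 1, -1): internal (1.000000, -2.414214); octagon support 2.414214 vs apothem 1 → ∉ W
#7 (1, 0, 1, 1): internal (1.707107, -0.292893); octagon support 1.707107 vs apothem 1 → ∉ W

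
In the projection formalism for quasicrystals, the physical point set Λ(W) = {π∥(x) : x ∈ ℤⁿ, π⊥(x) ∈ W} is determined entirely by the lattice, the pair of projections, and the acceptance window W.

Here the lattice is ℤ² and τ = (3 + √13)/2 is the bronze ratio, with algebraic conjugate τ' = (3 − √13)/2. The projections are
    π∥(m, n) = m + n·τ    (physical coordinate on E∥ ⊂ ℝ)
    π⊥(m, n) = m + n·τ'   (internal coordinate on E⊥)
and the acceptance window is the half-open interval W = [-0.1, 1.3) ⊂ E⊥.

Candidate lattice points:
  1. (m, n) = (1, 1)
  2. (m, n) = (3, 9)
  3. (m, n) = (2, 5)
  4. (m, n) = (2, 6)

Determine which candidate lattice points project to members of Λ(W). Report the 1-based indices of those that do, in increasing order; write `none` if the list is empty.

Compute τ' = (3−√13)/2 = -0.3028, so π⊥(m,n) = m -0.3028·n.
#1 (1,1): internal coord 1 + (1)·τ' = +0.6972; +0.6972 ∈ [-0.1, 1.3) → IN Λ
#2 (3,9): internal coord 3 + (9)·τ' = +0.2750; +0.2750 ∈ [-0.1, 1.3) → IN Λ
#3 (2,5): internal coord 2 + (5)·τ' = +0.4861; +0.4861 ∈ [-0.1, 1.3) → IN Λ
#4 (2,6): internal coord 2 + (6)·τ' = +0.1833; +0.1833 ∈ [-0.1, 1.3) → IN Λ

1, 2, 3, 4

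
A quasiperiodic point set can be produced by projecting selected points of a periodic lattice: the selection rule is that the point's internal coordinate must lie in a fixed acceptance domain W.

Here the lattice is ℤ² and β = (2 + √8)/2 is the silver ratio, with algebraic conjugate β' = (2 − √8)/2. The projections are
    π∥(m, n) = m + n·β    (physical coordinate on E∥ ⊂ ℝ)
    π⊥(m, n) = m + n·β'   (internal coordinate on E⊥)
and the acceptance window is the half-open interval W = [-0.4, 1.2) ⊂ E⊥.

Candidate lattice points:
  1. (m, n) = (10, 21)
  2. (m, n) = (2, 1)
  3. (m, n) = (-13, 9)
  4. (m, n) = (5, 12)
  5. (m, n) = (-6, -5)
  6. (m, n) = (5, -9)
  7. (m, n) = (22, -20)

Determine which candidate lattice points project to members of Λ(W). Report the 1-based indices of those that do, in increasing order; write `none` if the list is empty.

Compute β' = (2−√8)/2 = -0.41421, so π⊥(m,n) = m -0.41421·n.
#1 (10,21): internal coord 10 + (21)·β' = +1.30152; +1.30152 ∉ [-0.4, 1.2) → out
#2 (2,1): internal coord 2 + (1)·β' = +1.58579; +1.58579 ∉ [-0.4, 1.2) → out
#3 (-13,9): internal coord -13 + (9)·β' = -16.72792; -16.72792 ∉ [-0.4, 1.2) → out
#4 (5,12): internal coord 5 + (12)·β' = +0.02944; +0.02944 ∈ [-0.4, 1.2) → IN Λ
#5 (-6,-5): internal coord -6 + (-5)·β' = -3.92893; -3.92893 ∉ [-0.4, 1.2) → out
#6 (5,-9): internal coord 5 + (-9)·β' = +8.72792; +8.72792 ∉ [-0.4, 1.2) → out
#7 (22,-20): internal coord 22 + (-20)·β' = +30.28427; +30.28427 ∉ [-0.4, 1.2) → out

4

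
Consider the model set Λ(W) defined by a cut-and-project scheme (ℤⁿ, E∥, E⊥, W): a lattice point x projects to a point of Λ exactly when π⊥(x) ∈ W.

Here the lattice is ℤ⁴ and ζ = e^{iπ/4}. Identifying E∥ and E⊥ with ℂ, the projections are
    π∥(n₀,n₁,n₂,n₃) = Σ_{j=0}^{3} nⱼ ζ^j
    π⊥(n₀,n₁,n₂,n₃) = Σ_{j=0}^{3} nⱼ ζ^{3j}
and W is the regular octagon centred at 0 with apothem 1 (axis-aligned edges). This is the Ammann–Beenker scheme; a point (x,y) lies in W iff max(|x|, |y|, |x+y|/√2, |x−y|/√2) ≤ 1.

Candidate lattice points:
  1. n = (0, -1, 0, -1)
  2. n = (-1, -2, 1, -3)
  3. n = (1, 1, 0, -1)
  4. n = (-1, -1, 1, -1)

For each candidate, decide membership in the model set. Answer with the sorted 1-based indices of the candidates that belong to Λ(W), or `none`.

3

With ζ = e^{iπ/4} the internal vectors are ζ^0,ζ^3,ζ^6,ζ^9.
candidate 1: n = (0, -1, 0, -1) → π⊥ ≈ (+0.00000, -1.41421); max(|x|,|y|,|x±y|/√2) = 1.41421 > 1 ⇒ ∉ W
candidate 2: n = (-1, -2, 1, -3) → π⊥ ≈ (-1.70711, -4.53553); max(|x|,|y|,|x±y|/√2) = 4.53553 > 1 ⇒ ∉ W
candidate 3: n = (1, 1, 0, -1) → π⊥ ≈ (-0.41421, +0.00000); max(|x|,|y|,|x±y|/√2) = 0.41421 ≤ 1 ⇒ ∈ W
candidate 4: n = (-1, -1, 1, -1) → π⊥ ≈ (-1.00000, -2.41421); max(|x|,|y|,|x±y|/√2) = 2.41421 > 1 ⇒ ∉ W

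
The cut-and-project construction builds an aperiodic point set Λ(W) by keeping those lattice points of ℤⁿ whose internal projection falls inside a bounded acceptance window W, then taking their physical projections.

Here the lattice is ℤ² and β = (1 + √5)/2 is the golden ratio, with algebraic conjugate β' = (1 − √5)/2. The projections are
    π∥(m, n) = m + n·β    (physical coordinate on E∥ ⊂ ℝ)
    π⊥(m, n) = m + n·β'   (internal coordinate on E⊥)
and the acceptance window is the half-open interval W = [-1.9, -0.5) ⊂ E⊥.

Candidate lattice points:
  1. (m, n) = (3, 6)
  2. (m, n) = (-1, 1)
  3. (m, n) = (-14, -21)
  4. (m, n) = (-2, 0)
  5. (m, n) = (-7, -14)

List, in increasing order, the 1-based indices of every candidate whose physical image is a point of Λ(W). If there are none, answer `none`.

1, 2, 3

Numerically β ≈ 1.618034 and β' = −1/β ≈ -0.618034.
[1] lift (3,6): star map gives -0.708204; window check -1.9 ≤ -0.708204 < -0.5 is true → IN Λ
[2] lift (-1,1): star map gives -1.618034; window check -1.9 ≤ -1.618034 < -0.5 is true → IN Λ
[3] lift (-14,-21): star map gives -1.021286; window check -1.9 ≤ -1.021286 < -0.5 is true → IN Λ
[4] lift (-2,0): star map gives -2.000000; window check -1.9 ≤ -2.000000 < -0.5 is false → out
[5] lift (-7,-14): star map gives 1.652476; window check -1.9 ≤ 1.652476 < -0.5 is false → out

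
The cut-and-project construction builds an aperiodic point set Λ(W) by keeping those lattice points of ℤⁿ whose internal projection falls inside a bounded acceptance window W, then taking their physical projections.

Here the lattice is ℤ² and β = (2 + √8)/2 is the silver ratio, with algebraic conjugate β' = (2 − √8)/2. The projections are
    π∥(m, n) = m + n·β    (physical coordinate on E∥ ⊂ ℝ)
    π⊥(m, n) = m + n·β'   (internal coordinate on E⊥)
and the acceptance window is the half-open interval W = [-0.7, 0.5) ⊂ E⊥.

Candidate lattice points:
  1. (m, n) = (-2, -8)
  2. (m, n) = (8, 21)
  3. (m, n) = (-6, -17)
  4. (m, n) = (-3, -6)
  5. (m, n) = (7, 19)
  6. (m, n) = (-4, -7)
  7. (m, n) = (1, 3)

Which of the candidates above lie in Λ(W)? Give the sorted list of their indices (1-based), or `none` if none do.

2, 4, 7

β' = (2−√8)/2 ≈ -0.41421.
candidate 1: (m,n)=(-2,-8) → π∥ = -2-8·β ≈ -21.31371, π⊥ = -2-8·β' ≈ 1.31371 ∉ [-0.7, 0.5) ⇒ out
candidate 2: (m,n)=(8,21) → π∥ = 8+21·β ≈ 58.69848, π⊥ = 8+21·β' ≈ -0.69848 ∈ [-0.7, 0.5) ⇒ IN Λ
candidate 3: (m,n)=(-6,-17) → π∥ = -6-17·β ≈ -47.04163, π⊥ = -6-17·β' ≈ 1.04163 ∉ [-0.7, 0.5) ⇒ out
candidate 4: (m,n)=(-3,-6) → π∥ = -3-6·β ≈ -17.48528, π⊥ = -3-6·β' ≈ -0.51472 ∈ [-0.7, 0.5) ⇒ IN Λ
candidate 5: (m,n)=(7,19) → π∥ = 7+19·β ≈ 52.87006, π⊥ = 7+19·β' ≈ -0.87006 ∉ [-0.7, 0.5) ⇒ out
candidate 6: (m,n)=(-4,-7) → π∥ = -4-7·β ≈ -20.89949, π⊥ = -4-7·β' ≈ -1.10051 ∉ [-0.7, 0.5) ⇒ out
candidate 7: (m,n)=(1,3) → π∥ = 1+3·β ≈ 8.24264, π⊥ = 1+3·β' ≈ -0.24264 ∈ [-0.7, 0.5) ⇒ IN Λ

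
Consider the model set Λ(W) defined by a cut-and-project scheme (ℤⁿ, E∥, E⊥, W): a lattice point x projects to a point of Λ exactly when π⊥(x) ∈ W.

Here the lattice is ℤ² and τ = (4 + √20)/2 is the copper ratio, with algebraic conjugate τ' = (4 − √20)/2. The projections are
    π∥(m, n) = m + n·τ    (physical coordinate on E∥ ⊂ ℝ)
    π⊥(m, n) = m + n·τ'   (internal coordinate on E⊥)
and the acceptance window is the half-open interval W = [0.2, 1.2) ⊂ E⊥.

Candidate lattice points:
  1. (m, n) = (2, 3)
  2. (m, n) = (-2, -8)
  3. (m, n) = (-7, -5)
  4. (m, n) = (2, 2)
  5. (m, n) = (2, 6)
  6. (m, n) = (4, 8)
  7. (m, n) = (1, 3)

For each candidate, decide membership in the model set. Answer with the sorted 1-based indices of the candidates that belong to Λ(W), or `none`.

5, 7

Numerically τ ≈ 4.2361 and τ' = −1/τ ≈ -0.2361.
#1 (2,3): internal coord 2 + (3)·τ' = +1.2918; +1.2918 ∉ [0.2, 1.2) → out
#2 (-2,-8): internal coord -2 + (-8)·τ' = -0.1115; -0.1115 ∉ [0.2, 1.2) → out
#3 (-7,-5): internal coord -7 + (-5)·τ' = -5.8197; -5.8197 ∉ [0.2, 1.2) → out
#4 (2,2): internal coord 2 + (2)·τ' = +1.5279; +1.5279 ∉ [0.2, 1.2) → out
#5 (2,6): internal coord 2 + (6)·τ' = +0.5836; +0.5836 ∈ [0.2, 1.2) → IN Λ
#6 (4,8): internal coord 4 + (8)·τ' = +2.1115; +2.1115 ∉ [0.2, 1.2) → out
#7 (1,3): internal coord 1 + (3)·τ' = +0.2918; +0.2918 ∈ [0.2, 1.2) → IN Λ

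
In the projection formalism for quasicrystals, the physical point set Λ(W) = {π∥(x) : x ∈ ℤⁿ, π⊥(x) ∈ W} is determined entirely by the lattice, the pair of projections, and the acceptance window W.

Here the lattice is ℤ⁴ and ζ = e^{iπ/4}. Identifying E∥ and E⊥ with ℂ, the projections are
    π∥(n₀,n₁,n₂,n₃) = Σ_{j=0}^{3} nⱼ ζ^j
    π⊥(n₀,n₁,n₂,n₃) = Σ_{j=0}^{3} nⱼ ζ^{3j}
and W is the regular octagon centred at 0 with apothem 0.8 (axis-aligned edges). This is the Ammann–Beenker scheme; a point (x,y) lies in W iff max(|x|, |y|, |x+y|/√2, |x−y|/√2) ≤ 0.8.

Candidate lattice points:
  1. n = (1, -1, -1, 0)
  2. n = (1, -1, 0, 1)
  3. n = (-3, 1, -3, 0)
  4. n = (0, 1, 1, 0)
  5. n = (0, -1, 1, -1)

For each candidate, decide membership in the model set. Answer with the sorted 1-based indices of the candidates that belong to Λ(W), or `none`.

4

With ζ = e^{iπ/4} the internal vectors are ζ^0,ζ^3,ζ^6,ζ^9.
#1 (1, -1, -1, 0): internal (1.70711, 0.29289); octagon support 1.70711 vs apothem 0.8 → ∉ W
#2 (1, -1, 0, 1): internal (2.41421, 0.00000); octagon support 2.41421 vs apothem 0.8 → ∉ W
#3 (-3, 1, -3, 0): internal (-3.70711, 3.70711); octagon support 5.24264 vs apothem 0.8 → ∉ W
#4 (0, 1, 1, 0): internal (-0.70711, -0.29289); octagon support 0.70711 vs apothem 0.8 → ∈ W
#5 (0, -1, 1, -1): internal (0.00000, -2.41421); octagon support 2.41421 vs apothem 0.8 → ∉ W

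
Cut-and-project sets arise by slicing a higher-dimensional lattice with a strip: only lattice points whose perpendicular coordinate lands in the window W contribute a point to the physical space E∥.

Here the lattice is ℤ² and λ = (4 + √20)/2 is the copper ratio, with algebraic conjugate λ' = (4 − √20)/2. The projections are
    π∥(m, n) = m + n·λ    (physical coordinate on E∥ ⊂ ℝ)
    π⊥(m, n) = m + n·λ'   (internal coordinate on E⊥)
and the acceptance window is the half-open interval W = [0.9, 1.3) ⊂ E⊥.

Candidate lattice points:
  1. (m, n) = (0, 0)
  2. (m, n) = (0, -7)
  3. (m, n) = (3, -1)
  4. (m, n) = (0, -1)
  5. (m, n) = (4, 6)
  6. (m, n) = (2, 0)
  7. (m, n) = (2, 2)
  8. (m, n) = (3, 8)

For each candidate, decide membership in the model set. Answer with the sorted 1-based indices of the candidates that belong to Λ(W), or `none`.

Numerically λ ≈ 4.236068 and λ' = −1/λ ≈ -0.236068.
[1] lift (0,0): star map gives 0.000000; window check 0.9 ≤ 0.000000 < 1.3 is false → out
[2] lift (0,-7): star map gives 1.652476; window check 0.9 ≤ 1.652476 < 1.3 is false → out
[3] lift (3,-1): star map gives 3.236068; window check 0.9 ≤ 3.236068 < 1.3 is false → out
[4] lift (0,-1): star map gives 0.236068; window check 0.9 ≤ 0.236068 < 1.3 is false → out
[5] lift (4,6): star map gives 2.583592; window check 0.9 ≤ 2.583592 < 1.3 is false → out
[6] lift (2,0): star map gives 2.000000; window check 0.9 ≤ 2.000000 < 1.3 is false → out
[7] lift (2,2): star map gives 1.527864; window check 0.9 ≤ 1.527864 < 1.3 is false → out
[8] lift (3,8): star map gives 1.111456; window check 0.9 ≤ 1.111456 < 1.3 is true → IN Λ

8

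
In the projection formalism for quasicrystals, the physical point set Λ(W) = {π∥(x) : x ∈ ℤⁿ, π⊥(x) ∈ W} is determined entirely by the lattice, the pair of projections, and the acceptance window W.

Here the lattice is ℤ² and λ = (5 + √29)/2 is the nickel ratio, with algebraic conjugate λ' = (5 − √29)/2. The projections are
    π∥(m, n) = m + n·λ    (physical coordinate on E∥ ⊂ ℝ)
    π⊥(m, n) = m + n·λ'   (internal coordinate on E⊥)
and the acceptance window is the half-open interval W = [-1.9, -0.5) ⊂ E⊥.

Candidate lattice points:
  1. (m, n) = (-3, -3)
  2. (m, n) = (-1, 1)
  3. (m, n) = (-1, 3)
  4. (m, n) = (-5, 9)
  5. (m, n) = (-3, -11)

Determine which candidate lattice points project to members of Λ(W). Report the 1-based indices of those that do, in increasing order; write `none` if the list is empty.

Numerically λ ≈ 5.19258 and λ' = −1/λ ≈ -0.19258.
#1 (-3,-3): internal coord -3 + (-3)·λ' = -2.42225; -2.42225 ∉ [-1.9, -0.5) → out
#2 (-1,1): internal coord -1 + (1)·λ' = -1.19258; -1.19258 ∈ [-1.9, -0.5) → IN Λ
#3 (-1,3): internal coord -1 + (3)·λ' = -1.57775; -1.57775 ∈ [-1.9, -0.5) → IN Λ
#4 (-5,9): internal coord -5 + (9)·λ' = -6.73324; -6.73324 ∉ [-1.9, -0.5) → out
#5 (-3,-11): internal coord -3 + (-11)·λ' = -0.88159; -0.88159 ∈ [-1.9, -0.5) → IN Λ

2, 3, 5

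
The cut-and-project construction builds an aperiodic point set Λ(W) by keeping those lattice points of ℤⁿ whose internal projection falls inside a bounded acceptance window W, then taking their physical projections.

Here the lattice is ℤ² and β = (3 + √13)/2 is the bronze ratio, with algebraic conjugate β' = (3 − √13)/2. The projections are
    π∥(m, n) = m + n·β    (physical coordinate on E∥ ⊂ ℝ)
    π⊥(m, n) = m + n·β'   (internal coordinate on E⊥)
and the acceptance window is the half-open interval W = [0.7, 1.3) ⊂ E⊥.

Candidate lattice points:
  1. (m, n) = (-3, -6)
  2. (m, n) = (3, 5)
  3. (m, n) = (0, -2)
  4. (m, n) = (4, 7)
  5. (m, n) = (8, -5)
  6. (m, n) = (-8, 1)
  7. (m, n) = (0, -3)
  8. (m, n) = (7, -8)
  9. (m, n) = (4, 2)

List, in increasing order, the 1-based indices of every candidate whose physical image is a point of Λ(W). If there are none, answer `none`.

Numerically β ≈ 3.302776 and β' = −1/β ≈ -0.302776.
candidate 1: (m,n)=(-3,-6) → π∥ = -3-6·β ≈ -22.816654, π⊥ = -3-6·β' ≈ -1.183346 ∉ [0.7, 1.3) ⇒ out
candidate 2: (m,n)=(3,5) → π∥ = 3+5·β ≈ 19.513878, π⊥ = 3+5·β' ≈ 1.486122 ∉ [0.7, 1.3) ⇒ out
candidate 3: (m,n)=(0,-2) → π∥ = 0-2·β ≈ -6.605551, π⊥ = 0-2·β' ≈ 0.605551 ∉ [0.7, 1.3) ⇒ out
candidate 4: (m,n)=(4,7) → π∥ = 4+7·β ≈ 27.119429, π⊥ = 4+7·β' ≈ 1.880571 ∉ [0.7, 1.3) ⇒ out
candidate 5: (m,n)=(8,-5) → π∥ = 8-5·β ≈ -8.513878, π⊥ = 8-5·β' ≈ 9.513878 ∉ [0.7, 1.3) ⇒ out
candidate 6: (m,n)=(-8,1) → π∥ = -8+1·β ≈ -4.697224, π⊥ = -8+1·β' ≈ -8.302776 ∉ [0.7, 1.3) ⇒ out
candidate 7: (m,n)=(0,-3) → π∥ = 0-3·β ≈ -9.908327, π⊥ = 0-3·β' ≈ 0.908327 ∈ [0.7, 1.3) ⇒ IN Λ
candidate 8: (m,n)=(7,-8) → π∥ = 7-8·β ≈ -19.422205, π⊥ = 7-8·β' ≈ 9.422205 ∉ [0.7, 1.3) ⇒ out
candidate 9: (m,n)=(4,2) → π∥ = 4+2·β ≈ 10.605551, π⊥ = 4+2·β' ≈ 3.394449 ∉ [0.7, 1.3) ⇒ out

7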